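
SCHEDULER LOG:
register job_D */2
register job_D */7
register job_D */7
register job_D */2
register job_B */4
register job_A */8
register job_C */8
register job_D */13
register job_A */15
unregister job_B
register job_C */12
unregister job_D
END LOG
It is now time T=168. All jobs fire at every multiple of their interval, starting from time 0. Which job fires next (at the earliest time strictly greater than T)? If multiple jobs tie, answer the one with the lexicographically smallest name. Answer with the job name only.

Answer: job_A

Derivation:
Op 1: register job_D */2 -> active={job_D:*/2}
Op 2: register job_D */7 -> active={job_D:*/7}
Op 3: register job_D */7 -> active={job_D:*/7}
Op 4: register job_D */2 -> active={job_D:*/2}
Op 5: register job_B */4 -> active={job_B:*/4, job_D:*/2}
Op 6: register job_A */8 -> active={job_A:*/8, job_B:*/4, job_D:*/2}
Op 7: register job_C */8 -> active={job_A:*/8, job_B:*/4, job_C:*/8, job_D:*/2}
Op 8: register job_D */13 -> active={job_A:*/8, job_B:*/4, job_C:*/8, job_D:*/13}
Op 9: register job_A */15 -> active={job_A:*/15, job_B:*/4, job_C:*/8, job_D:*/13}
Op 10: unregister job_B -> active={job_A:*/15, job_C:*/8, job_D:*/13}
Op 11: register job_C */12 -> active={job_A:*/15, job_C:*/12, job_D:*/13}
Op 12: unregister job_D -> active={job_A:*/15, job_C:*/12}
  job_A: interval 15, next fire after T=168 is 180
  job_C: interval 12, next fire after T=168 is 180
Earliest = 180, winner (lex tiebreak) = job_A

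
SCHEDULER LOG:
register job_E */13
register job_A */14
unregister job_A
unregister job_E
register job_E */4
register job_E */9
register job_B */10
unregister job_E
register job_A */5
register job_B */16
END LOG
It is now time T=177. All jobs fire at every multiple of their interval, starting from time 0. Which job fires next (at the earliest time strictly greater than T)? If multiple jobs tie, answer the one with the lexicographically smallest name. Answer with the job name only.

Op 1: register job_E */13 -> active={job_E:*/13}
Op 2: register job_A */14 -> active={job_A:*/14, job_E:*/13}
Op 3: unregister job_A -> active={job_E:*/13}
Op 4: unregister job_E -> active={}
Op 5: register job_E */4 -> active={job_E:*/4}
Op 6: register job_E */9 -> active={job_E:*/9}
Op 7: register job_B */10 -> active={job_B:*/10, job_E:*/9}
Op 8: unregister job_E -> active={job_B:*/10}
Op 9: register job_A */5 -> active={job_A:*/5, job_B:*/10}
Op 10: register job_B */16 -> active={job_A:*/5, job_B:*/16}
  job_A: interval 5, next fire after T=177 is 180
  job_B: interval 16, next fire after T=177 is 192
Earliest = 180, winner (lex tiebreak) = job_A

Answer: job_A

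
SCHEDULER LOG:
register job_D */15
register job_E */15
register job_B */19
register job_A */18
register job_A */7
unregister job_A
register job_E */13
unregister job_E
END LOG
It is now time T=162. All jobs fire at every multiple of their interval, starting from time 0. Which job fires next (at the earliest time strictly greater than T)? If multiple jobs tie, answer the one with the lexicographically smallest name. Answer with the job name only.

Op 1: register job_D */15 -> active={job_D:*/15}
Op 2: register job_E */15 -> active={job_D:*/15, job_E:*/15}
Op 3: register job_B */19 -> active={job_B:*/19, job_D:*/15, job_E:*/15}
Op 4: register job_A */18 -> active={job_A:*/18, job_B:*/19, job_D:*/15, job_E:*/15}
Op 5: register job_A */7 -> active={job_A:*/7, job_B:*/19, job_D:*/15, job_E:*/15}
Op 6: unregister job_A -> active={job_B:*/19, job_D:*/15, job_E:*/15}
Op 7: register job_E */13 -> active={job_B:*/19, job_D:*/15, job_E:*/13}
Op 8: unregister job_E -> active={job_B:*/19, job_D:*/15}
  job_B: interval 19, next fire after T=162 is 171
  job_D: interval 15, next fire after T=162 is 165
Earliest = 165, winner (lex tiebreak) = job_D

Answer: job_D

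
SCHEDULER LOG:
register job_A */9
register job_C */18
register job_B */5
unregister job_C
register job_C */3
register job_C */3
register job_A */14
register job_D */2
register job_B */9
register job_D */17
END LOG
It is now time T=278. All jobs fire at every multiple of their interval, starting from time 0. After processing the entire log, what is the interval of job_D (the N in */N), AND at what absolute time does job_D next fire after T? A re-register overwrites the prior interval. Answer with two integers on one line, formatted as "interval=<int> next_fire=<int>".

Op 1: register job_A */9 -> active={job_A:*/9}
Op 2: register job_C */18 -> active={job_A:*/9, job_C:*/18}
Op 3: register job_B */5 -> active={job_A:*/9, job_B:*/5, job_C:*/18}
Op 4: unregister job_C -> active={job_A:*/9, job_B:*/5}
Op 5: register job_C */3 -> active={job_A:*/9, job_B:*/5, job_C:*/3}
Op 6: register job_C */3 -> active={job_A:*/9, job_B:*/5, job_C:*/3}
Op 7: register job_A */14 -> active={job_A:*/14, job_B:*/5, job_C:*/3}
Op 8: register job_D */2 -> active={job_A:*/14, job_B:*/5, job_C:*/3, job_D:*/2}
Op 9: register job_B */9 -> active={job_A:*/14, job_B:*/9, job_C:*/3, job_D:*/2}
Op 10: register job_D */17 -> active={job_A:*/14, job_B:*/9, job_C:*/3, job_D:*/17}
Final interval of job_D = 17
Next fire of job_D after T=278: (278//17+1)*17 = 289

Answer: interval=17 next_fire=289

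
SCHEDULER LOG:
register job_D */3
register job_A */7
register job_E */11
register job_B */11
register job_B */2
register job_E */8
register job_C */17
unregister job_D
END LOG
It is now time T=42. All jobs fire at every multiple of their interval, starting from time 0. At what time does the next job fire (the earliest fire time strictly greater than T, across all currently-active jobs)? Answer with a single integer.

Answer: 44

Derivation:
Op 1: register job_D */3 -> active={job_D:*/3}
Op 2: register job_A */7 -> active={job_A:*/7, job_D:*/3}
Op 3: register job_E */11 -> active={job_A:*/7, job_D:*/3, job_E:*/11}
Op 4: register job_B */11 -> active={job_A:*/7, job_B:*/11, job_D:*/3, job_E:*/11}
Op 5: register job_B */2 -> active={job_A:*/7, job_B:*/2, job_D:*/3, job_E:*/11}
Op 6: register job_E */8 -> active={job_A:*/7, job_B:*/2, job_D:*/3, job_E:*/8}
Op 7: register job_C */17 -> active={job_A:*/7, job_B:*/2, job_C:*/17, job_D:*/3, job_E:*/8}
Op 8: unregister job_D -> active={job_A:*/7, job_B:*/2, job_C:*/17, job_E:*/8}
  job_A: interval 7, next fire after T=42 is 49
  job_B: interval 2, next fire after T=42 is 44
  job_C: interval 17, next fire after T=42 is 51
  job_E: interval 8, next fire after T=42 is 48
Earliest fire time = 44 (job job_B)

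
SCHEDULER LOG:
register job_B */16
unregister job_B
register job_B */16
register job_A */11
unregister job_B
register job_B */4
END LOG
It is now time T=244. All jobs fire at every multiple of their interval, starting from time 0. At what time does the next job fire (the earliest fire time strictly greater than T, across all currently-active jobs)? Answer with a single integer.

Op 1: register job_B */16 -> active={job_B:*/16}
Op 2: unregister job_B -> active={}
Op 3: register job_B */16 -> active={job_B:*/16}
Op 4: register job_A */11 -> active={job_A:*/11, job_B:*/16}
Op 5: unregister job_B -> active={job_A:*/11}
Op 6: register job_B */4 -> active={job_A:*/11, job_B:*/4}
  job_A: interval 11, next fire after T=244 is 253
  job_B: interval 4, next fire after T=244 is 248
Earliest fire time = 248 (job job_B)

Answer: 248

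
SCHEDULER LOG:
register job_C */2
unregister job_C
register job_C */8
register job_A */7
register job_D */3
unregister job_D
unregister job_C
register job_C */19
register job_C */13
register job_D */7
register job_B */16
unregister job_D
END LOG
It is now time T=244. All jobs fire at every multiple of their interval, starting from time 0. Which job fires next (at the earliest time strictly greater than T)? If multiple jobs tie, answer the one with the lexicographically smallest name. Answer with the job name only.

Op 1: register job_C */2 -> active={job_C:*/2}
Op 2: unregister job_C -> active={}
Op 3: register job_C */8 -> active={job_C:*/8}
Op 4: register job_A */7 -> active={job_A:*/7, job_C:*/8}
Op 5: register job_D */3 -> active={job_A:*/7, job_C:*/8, job_D:*/3}
Op 6: unregister job_D -> active={job_A:*/7, job_C:*/8}
Op 7: unregister job_C -> active={job_A:*/7}
Op 8: register job_C */19 -> active={job_A:*/7, job_C:*/19}
Op 9: register job_C */13 -> active={job_A:*/7, job_C:*/13}
Op 10: register job_D */7 -> active={job_A:*/7, job_C:*/13, job_D:*/7}
Op 11: register job_B */16 -> active={job_A:*/7, job_B:*/16, job_C:*/13, job_D:*/7}
Op 12: unregister job_D -> active={job_A:*/7, job_B:*/16, job_C:*/13}
  job_A: interval 7, next fire after T=244 is 245
  job_B: interval 16, next fire after T=244 is 256
  job_C: interval 13, next fire after T=244 is 247
Earliest = 245, winner (lex tiebreak) = job_A

Answer: job_A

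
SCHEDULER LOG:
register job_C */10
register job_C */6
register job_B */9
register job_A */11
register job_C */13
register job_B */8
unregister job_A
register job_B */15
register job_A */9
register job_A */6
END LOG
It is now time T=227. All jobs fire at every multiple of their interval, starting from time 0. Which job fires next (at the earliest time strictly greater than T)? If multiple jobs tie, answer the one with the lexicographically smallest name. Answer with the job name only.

Op 1: register job_C */10 -> active={job_C:*/10}
Op 2: register job_C */6 -> active={job_C:*/6}
Op 3: register job_B */9 -> active={job_B:*/9, job_C:*/6}
Op 4: register job_A */11 -> active={job_A:*/11, job_B:*/9, job_C:*/6}
Op 5: register job_C */13 -> active={job_A:*/11, job_B:*/9, job_C:*/13}
Op 6: register job_B */8 -> active={job_A:*/11, job_B:*/8, job_C:*/13}
Op 7: unregister job_A -> active={job_B:*/8, job_C:*/13}
Op 8: register job_B */15 -> active={job_B:*/15, job_C:*/13}
Op 9: register job_A */9 -> active={job_A:*/9, job_B:*/15, job_C:*/13}
Op 10: register job_A */6 -> active={job_A:*/6, job_B:*/15, job_C:*/13}
  job_A: interval 6, next fire after T=227 is 228
  job_B: interval 15, next fire after T=227 is 240
  job_C: interval 13, next fire after T=227 is 234
Earliest = 228, winner (lex tiebreak) = job_A

Answer: job_A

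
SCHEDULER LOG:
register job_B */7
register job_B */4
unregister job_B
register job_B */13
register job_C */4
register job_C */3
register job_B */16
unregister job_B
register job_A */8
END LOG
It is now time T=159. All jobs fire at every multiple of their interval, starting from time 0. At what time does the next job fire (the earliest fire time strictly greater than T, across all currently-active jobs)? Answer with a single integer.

Op 1: register job_B */7 -> active={job_B:*/7}
Op 2: register job_B */4 -> active={job_B:*/4}
Op 3: unregister job_B -> active={}
Op 4: register job_B */13 -> active={job_B:*/13}
Op 5: register job_C */4 -> active={job_B:*/13, job_C:*/4}
Op 6: register job_C */3 -> active={job_B:*/13, job_C:*/3}
Op 7: register job_B */16 -> active={job_B:*/16, job_C:*/3}
Op 8: unregister job_B -> active={job_C:*/3}
Op 9: register job_A */8 -> active={job_A:*/8, job_C:*/3}
  job_A: interval 8, next fire after T=159 is 160
  job_C: interval 3, next fire after T=159 is 162
Earliest fire time = 160 (job job_A)

Answer: 160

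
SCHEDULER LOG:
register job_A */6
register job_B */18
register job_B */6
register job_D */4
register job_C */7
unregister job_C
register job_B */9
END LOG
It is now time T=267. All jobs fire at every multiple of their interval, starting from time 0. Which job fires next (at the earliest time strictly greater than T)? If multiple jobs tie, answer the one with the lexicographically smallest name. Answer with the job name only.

Answer: job_D

Derivation:
Op 1: register job_A */6 -> active={job_A:*/6}
Op 2: register job_B */18 -> active={job_A:*/6, job_B:*/18}
Op 3: register job_B */6 -> active={job_A:*/6, job_B:*/6}
Op 4: register job_D */4 -> active={job_A:*/6, job_B:*/6, job_D:*/4}
Op 5: register job_C */7 -> active={job_A:*/6, job_B:*/6, job_C:*/7, job_D:*/4}
Op 6: unregister job_C -> active={job_A:*/6, job_B:*/6, job_D:*/4}
Op 7: register job_B */9 -> active={job_A:*/6, job_B:*/9, job_D:*/4}
  job_A: interval 6, next fire after T=267 is 270
  job_B: interval 9, next fire after T=267 is 270
  job_D: interval 4, next fire after T=267 is 268
Earliest = 268, winner (lex tiebreak) = job_D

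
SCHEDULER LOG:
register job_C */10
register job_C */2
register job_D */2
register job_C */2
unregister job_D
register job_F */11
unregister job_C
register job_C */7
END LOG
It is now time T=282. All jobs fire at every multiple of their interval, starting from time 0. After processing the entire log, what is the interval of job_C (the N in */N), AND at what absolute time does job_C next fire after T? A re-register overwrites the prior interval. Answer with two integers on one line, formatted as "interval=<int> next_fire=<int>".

Op 1: register job_C */10 -> active={job_C:*/10}
Op 2: register job_C */2 -> active={job_C:*/2}
Op 3: register job_D */2 -> active={job_C:*/2, job_D:*/2}
Op 4: register job_C */2 -> active={job_C:*/2, job_D:*/2}
Op 5: unregister job_D -> active={job_C:*/2}
Op 6: register job_F */11 -> active={job_C:*/2, job_F:*/11}
Op 7: unregister job_C -> active={job_F:*/11}
Op 8: register job_C */7 -> active={job_C:*/7, job_F:*/11}
Final interval of job_C = 7
Next fire of job_C after T=282: (282//7+1)*7 = 287

Answer: interval=7 next_fire=287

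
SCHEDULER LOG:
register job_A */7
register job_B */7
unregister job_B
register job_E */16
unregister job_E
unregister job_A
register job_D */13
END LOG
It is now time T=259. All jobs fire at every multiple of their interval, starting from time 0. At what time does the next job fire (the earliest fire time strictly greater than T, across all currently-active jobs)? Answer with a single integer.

Answer: 260

Derivation:
Op 1: register job_A */7 -> active={job_A:*/7}
Op 2: register job_B */7 -> active={job_A:*/7, job_B:*/7}
Op 3: unregister job_B -> active={job_A:*/7}
Op 4: register job_E */16 -> active={job_A:*/7, job_E:*/16}
Op 5: unregister job_E -> active={job_A:*/7}
Op 6: unregister job_A -> active={}
Op 7: register job_D */13 -> active={job_D:*/13}
  job_D: interval 13, next fire after T=259 is 260
Earliest fire time = 260 (job job_D)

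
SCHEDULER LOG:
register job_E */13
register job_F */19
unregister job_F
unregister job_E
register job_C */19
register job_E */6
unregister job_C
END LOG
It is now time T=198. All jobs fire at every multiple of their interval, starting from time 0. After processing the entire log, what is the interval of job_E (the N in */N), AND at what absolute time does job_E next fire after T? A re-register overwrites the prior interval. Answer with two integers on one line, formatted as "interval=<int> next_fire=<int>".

Answer: interval=6 next_fire=204

Derivation:
Op 1: register job_E */13 -> active={job_E:*/13}
Op 2: register job_F */19 -> active={job_E:*/13, job_F:*/19}
Op 3: unregister job_F -> active={job_E:*/13}
Op 4: unregister job_E -> active={}
Op 5: register job_C */19 -> active={job_C:*/19}
Op 6: register job_E */6 -> active={job_C:*/19, job_E:*/6}
Op 7: unregister job_C -> active={job_E:*/6}
Final interval of job_E = 6
Next fire of job_E after T=198: (198//6+1)*6 = 204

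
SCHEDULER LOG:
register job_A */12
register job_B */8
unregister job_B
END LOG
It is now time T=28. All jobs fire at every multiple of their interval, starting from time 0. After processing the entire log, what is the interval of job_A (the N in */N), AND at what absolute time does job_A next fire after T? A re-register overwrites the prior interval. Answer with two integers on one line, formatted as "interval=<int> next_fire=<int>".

Answer: interval=12 next_fire=36

Derivation:
Op 1: register job_A */12 -> active={job_A:*/12}
Op 2: register job_B */8 -> active={job_A:*/12, job_B:*/8}
Op 3: unregister job_B -> active={job_A:*/12}
Final interval of job_A = 12
Next fire of job_A after T=28: (28//12+1)*12 = 36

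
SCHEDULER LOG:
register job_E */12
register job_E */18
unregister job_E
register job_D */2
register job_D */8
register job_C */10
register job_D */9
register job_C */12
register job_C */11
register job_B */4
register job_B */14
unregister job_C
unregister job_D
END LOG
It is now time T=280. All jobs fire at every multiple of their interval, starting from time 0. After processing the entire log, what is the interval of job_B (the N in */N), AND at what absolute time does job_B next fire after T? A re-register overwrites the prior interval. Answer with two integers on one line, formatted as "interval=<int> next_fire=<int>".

Op 1: register job_E */12 -> active={job_E:*/12}
Op 2: register job_E */18 -> active={job_E:*/18}
Op 3: unregister job_E -> active={}
Op 4: register job_D */2 -> active={job_D:*/2}
Op 5: register job_D */8 -> active={job_D:*/8}
Op 6: register job_C */10 -> active={job_C:*/10, job_D:*/8}
Op 7: register job_D */9 -> active={job_C:*/10, job_D:*/9}
Op 8: register job_C */12 -> active={job_C:*/12, job_D:*/9}
Op 9: register job_C */11 -> active={job_C:*/11, job_D:*/9}
Op 10: register job_B */4 -> active={job_B:*/4, job_C:*/11, job_D:*/9}
Op 11: register job_B */14 -> active={job_B:*/14, job_C:*/11, job_D:*/9}
Op 12: unregister job_C -> active={job_B:*/14, job_D:*/9}
Op 13: unregister job_D -> active={job_B:*/14}
Final interval of job_B = 14
Next fire of job_B after T=280: (280//14+1)*14 = 294

Answer: interval=14 next_fire=294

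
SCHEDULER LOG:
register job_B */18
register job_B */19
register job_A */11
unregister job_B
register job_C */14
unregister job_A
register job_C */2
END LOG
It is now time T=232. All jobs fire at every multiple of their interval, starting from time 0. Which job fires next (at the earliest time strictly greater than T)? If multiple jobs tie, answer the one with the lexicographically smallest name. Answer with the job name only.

Answer: job_C

Derivation:
Op 1: register job_B */18 -> active={job_B:*/18}
Op 2: register job_B */19 -> active={job_B:*/19}
Op 3: register job_A */11 -> active={job_A:*/11, job_B:*/19}
Op 4: unregister job_B -> active={job_A:*/11}
Op 5: register job_C */14 -> active={job_A:*/11, job_C:*/14}
Op 6: unregister job_A -> active={job_C:*/14}
Op 7: register job_C */2 -> active={job_C:*/2}
  job_C: interval 2, next fire after T=232 is 234
Earliest = 234, winner (lex tiebreak) = job_C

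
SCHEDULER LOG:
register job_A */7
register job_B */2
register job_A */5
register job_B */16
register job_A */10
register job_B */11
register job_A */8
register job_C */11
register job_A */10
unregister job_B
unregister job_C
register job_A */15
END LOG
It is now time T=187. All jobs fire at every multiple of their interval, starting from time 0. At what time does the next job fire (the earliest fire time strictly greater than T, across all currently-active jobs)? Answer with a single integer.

Op 1: register job_A */7 -> active={job_A:*/7}
Op 2: register job_B */2 -> active={job_A:*/7, job_B:*/2}
Op 3: register job_A */5 -> active={job_A:*/5, job_B:*/2}
Op 4: register job_B */16 -> active={job_A:*/5, job_B:*/16}
Op 5: register job_A */10 -> active={job_A:*/10, job_B:*/16}
Op 6: register job_B */11 -> active={job_A:*/10, job_B:*/11}
Op 7: register job_A */8 -> active={job_A:*/8, job_B:*/11}
Op 8: register job_C */11 -> active={job_A:*/8, job_B:*/11, job_C:*/11}
Op 9: register job_A */10 -> active={job_A:*/10, job_B:*/11, job_C:*/11}
Op 10: unregister job_B -> active={job_A:*/10, job_C:*/11}
Op 11: unregister job_C -> active={job_A:*/10}
Op 12: register job_A */15 -> active={job_A:*/15}
  job_A: interval 15, next fire after T=187 is 195
Earliest fire time = 195 (job job_A)

Answer: 195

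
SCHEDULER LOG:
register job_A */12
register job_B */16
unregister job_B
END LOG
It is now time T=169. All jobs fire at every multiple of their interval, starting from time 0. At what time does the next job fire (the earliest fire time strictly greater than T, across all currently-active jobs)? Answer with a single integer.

Op 1: register job_A */12 -> active={job_A:*/12}
Op 2: register job_B */16 -> active={job_A:*/12, job_B:*/16}
Op 3: unregister job_B -> active={job_A:*/12}
  job_A: interval 12, next fire after T=169 is 180
Earliest fire time = 180 (job job_A)

Answer: 180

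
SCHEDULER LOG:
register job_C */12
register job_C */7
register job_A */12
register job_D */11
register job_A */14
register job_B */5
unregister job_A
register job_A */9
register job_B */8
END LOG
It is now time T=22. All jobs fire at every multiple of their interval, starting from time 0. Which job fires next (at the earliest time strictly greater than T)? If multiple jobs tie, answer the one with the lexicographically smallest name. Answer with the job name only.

Op 1: register job_C */12 -> active={job_C:*/12}
Op 2: register job_C */7 -> active={job_C:*/7}
Op 3: register job_A */12 -> active={job_A:*/12, job_C:*/7}
Op 4: register job_D */11 -> active={job_A:*/12, job_C:*/7, job_D:*/11}
Op 5: register job_A */14 -> active={job_A:*/14, job_C:*/7, job_D:*/11}
Op 6: register job_B */5 -> active={job_A:*/14, job_B:*/5, job_C:*/7, job_D:*/11}
Op 7: unregister job_A -> active={job_B:*/5, job_C:*/7, job_D:*/11}
Op 8: register job_A */9 -> active={job_A:*/9, job_B:*/5, job_C:*/7, job_D:*/11}
Op 9: register job_B */8 -> active={job_A:*/9, job_B:*/8, job_C:*/7, job_D:*/11}
  job_A: interval 9, next fire after T=22 is 27
  job_B: interval 8, next fire after T=22 is 24
  job_C: interval 7, next fire after T=22 is 28
  job_D: interval 11, next fire after T=22 is 33
Earliest = 24, winner (lex tiebreak) = job_B

Answer: job_B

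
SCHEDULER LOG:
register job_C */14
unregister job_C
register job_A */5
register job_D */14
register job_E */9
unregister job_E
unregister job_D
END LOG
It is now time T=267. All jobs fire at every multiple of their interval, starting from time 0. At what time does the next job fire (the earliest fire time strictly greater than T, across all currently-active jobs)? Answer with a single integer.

Op 1: register job_C */14 -> active={job_C:*/14}
Op 2: unregister job_C -> active={}
Op 3: register job_A */5 -> active={job_A:*/5}
Op 4: register job_D */14 -> active={job_A:*/5, job_D:*/14}
Op 5: register job_E */9 -> active={job_A:*/5, job_D:*/14, job_E:*/9}
Op 6: unregister job_E -> active={job_A:*/5, job_D:*/14}
Op 7: unregister job_D -> active={job_A:*/5}
  job_A: interval 5, next fire after T=267 is 270
Earliest fire time = 270 (job job_A)

Answer: 270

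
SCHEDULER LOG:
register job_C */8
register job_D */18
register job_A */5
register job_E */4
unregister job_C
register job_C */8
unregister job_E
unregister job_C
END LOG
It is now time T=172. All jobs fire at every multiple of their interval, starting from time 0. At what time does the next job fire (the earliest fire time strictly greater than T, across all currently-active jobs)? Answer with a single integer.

Answer: 175

Derivation:
Op 1: register job_C */8 -> active={job_C:*/8}
Op 2: register job_D */18 -> active={job_C:*/8, job_D:*/18}
Op 3: register job_A */5 -> active={job_A:*/5, job_C:*/8, job_D:*/18}
Op 4: register job_E */4 -> active={job_A:*/5, job_C:*/8, job_D:*/18, job_E:*/4}
Op 5: unregister job_C -> active={job_A:*/5, job_D:*/18, job_E:*/4}
Op 6: register job_C */8 -> active={job_A:*/5, job_C:*/8, job_D:*/18, job_E:*/4}
Op 7: unregister job_E -> active={job_A:*/5, job_C:*/8, job_D:*/18}
Op 8: unregister job_C -> active={job_A:*/5, job_D:*/18}
  job_A: interval 5, next fire after T=172 is 175
  job_D: interval 18, next fire after T=172 is 180
Earliest fire time = 175 (job job_A)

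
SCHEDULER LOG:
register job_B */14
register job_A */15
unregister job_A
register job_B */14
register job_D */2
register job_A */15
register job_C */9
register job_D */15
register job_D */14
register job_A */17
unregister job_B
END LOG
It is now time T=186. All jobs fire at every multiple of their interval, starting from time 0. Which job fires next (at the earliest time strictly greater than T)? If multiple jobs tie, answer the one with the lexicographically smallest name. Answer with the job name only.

Answer: job_A

Derivation:
Op 1: register job_B */14 -> active={job_B:*/14}
Op 2: register job_A */15 -> active={job_A:*/15, job_B:*/14}
Op 3: unregister job_A -> active={job_B:*/14}
Op 4: register job_B */14 -> active={job_B:*/14}
Op 5: register job_D */2 -> active={job_B:*/14, job_D:*/2}
Op 6: register job_A */15 -> active={job_A:*/15, job_B:*/14, job_D:*/2}
Op 7: register job_C */9 -> active={job_A:*/15, job_B:*/14, job_C:*/9, job_D:*/2}
Op 8: register job_D */15 -> active={job_A:*/15, job_B:*/14, job_C:*/9, job_D:*/15}
Op 9: register job_D */14 -> active={job_A:*/15, job_B:*/14, job_C:*/9, job_D:*/14}
Op 10: register job_A */17 -> active={job_A:*/17, job_B:*/14, job_C:*/9, job_D:*/14}
Op 11: unregister job_B -> active={job_A:*/17, job_C:*/9, job_D:*/14}
  job_A: interval 17, next fire after T=186 is 187
  job_C: interval 9, next fire after T=186 is 189
  job_D: interval 14, next fire after T=186 is 196
Earliest = 187, winner (lex tiebreak) = job_A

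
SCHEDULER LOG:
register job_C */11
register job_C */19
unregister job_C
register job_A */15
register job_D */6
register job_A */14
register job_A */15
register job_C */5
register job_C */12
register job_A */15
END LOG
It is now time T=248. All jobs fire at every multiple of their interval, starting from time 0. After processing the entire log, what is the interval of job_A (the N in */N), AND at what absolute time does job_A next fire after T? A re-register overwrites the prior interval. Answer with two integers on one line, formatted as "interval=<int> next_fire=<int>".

Answer: interval=15 next_fire=255

Derivation:
Op 1: register job_C */11 -> active={job_C:*/11}
Op 2: register job_C */19 -> active={job_C:*/19}
Op 3: unregister job_C -> active={}
Op 4: register job_A */15 -> active={job_A:*/15}
Op 5: register job_D */6 -> active={job_A:*/15, job_D:*/6}
Op 6: register job_A */14 -> active={job_A:*/14, job_D:*/6}
Op 7: register job_A */15 -> active={job_A:*/15, job_D:*/6}
Op 8: register job_C */5 -> active={job_A:*/15, job_C:*/5, job_D:*/6}
Op 9: register job_C */12 -> active={job_A:*/15, job_C:*/12, job_D:*/6}
Op 10: register job_A */15 -> active={job_A:*/15, job_C:*/12, job_D:*/6}
Final interval of job_A = 15
Next fire of job_A after T=248: (248//15+1)*15 = 255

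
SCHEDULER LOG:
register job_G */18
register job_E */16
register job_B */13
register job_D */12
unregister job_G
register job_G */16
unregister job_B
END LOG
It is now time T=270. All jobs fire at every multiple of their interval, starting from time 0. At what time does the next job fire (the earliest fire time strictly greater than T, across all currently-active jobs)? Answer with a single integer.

Answer: 272

Derivation:
Op 1: register job_G */18 -> active={job_G:*/18}
Op 2: register job_E */16 -> active={job_E:*/16, job_G:*/18}
Op 3: register job_B */13 -> active={job_B:*/13, job_E:*/16, job_G:*/18}
Op 4: register job_D */12 -> active={job_B:*/13, job_D:*/12, job_E:*/16, job_G:*/18}
Op 5: unregister job_G -> active={job_B:*/13, job_D:*/12, job_E:*/16}
Op 6: register job_G */16 -> active={job_B:*/13, job_D:*/12, job_E:*/16, job_G:*/16}
Op 7: unregister job_B -> active={job_D:*/12, job_E:*/16, job_G:*/16}
  job_D: interval 12, next fire after T=270 is 276
  job_E: interval 16, next fire after T=270 is 272
  job_G: interval 16, next fire after T=270 is 272
Earliest fire time = 272 (job job_E)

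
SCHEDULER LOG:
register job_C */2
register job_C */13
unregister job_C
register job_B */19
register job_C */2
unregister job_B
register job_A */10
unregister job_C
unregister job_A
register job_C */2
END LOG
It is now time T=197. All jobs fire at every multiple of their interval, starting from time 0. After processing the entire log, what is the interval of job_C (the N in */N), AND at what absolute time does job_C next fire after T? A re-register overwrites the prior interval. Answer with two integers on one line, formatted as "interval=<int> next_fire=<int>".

Op 1: register job_C */2 -> active={job_C:*/2}
Op 2: register job_C */13 -> active={job_C:*/13}
Op 3: unregister job_C -> active={}
Op 4: register job_B */19 -> active={job_B:*/19}
Op 5: register job_C */2 -> active={job_B:*/19, job_C:*/2}
Op 6: unregister job_B -> active={job_C:*/2}
Op 7: register job_A */10 -> active={job_A:*/10, job_C:*/2}
Op 8: unregister job_C -> active={job_A:*/10}
Op 9: unregister job_A -> active={}
Op 10: register job_C */2 -> active={job_C:*/2}
Final interval of job_C = 2
Next fire of job_C after T=197: (197//2+1)*2 = 198

Answer: interval=2 next_fire=198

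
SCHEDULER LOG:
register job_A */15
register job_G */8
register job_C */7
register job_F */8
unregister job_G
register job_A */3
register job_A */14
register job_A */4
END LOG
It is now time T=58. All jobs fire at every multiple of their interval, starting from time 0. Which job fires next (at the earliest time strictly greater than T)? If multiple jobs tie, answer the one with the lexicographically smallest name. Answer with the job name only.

Answer: job_A

Derivation:
Op 1: register job_A */15 -> active={job_A:*/15}
Op 2: register job_G */8 -> active={job_A:*/15, job_G:*/8}
Op 3: register job_C */7 -> active={job_A:*/15, job_C:*/7, job_G:*/8}
Op 4: register job_F */8 -> active={job_A:*/15, job_C:*/7, job_F:*/8, job_G:*/8}
Op 5: unregister job_G -> active={job_A:*/15, job_C:*/7, job_F:*/8}
Op 6: register job_A */3 -> active={job_A:*/3, job_C:*/7, job_F:*/8}
Op 7: register job_A */14 -> active={job_A:*/14, job_C:*/7, job_F:*/8}
Op 8: register job_A */4 -> active={job_A:*/4, job_C:*/7, job_F:*/8}
  job_A: interval 4, next fire after T=58 is 60
  job_C: interval 7, next fire after T=58 is 63
  job_F: interval 8, next fire after T=58 is 64
Earliest = 60, winner (lex tiebreak) = job_A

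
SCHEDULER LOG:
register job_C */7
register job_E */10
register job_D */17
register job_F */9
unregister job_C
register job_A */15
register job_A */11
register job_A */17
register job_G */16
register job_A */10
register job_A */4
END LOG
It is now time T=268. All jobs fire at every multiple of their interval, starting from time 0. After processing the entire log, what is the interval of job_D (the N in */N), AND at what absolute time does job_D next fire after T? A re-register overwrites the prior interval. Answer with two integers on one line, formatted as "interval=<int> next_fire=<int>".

Answer: interval=17 next_fire=272

Derivation:
Op 1: register job_C */7 -> active={job_C:*/7}
Op 2: register job_E */10 -> active={job_C:*/7, job_E:*/10}
Op 3: register job_D */17 -> active={job_C:*/7, job_D:*/17, job_E:*/10}
Op 4: register job_F */9 -> active={job_C:*/7, job_D:*/17, job_E:*/10, job_F:*/9}
Op 5: unregister job_C -> active={job_D:*/17, job_E:*/10, job_F:*/9}
Op 6: register job_A */15 -> active={job_A:*/15, job_D:*/17, job_E:*/10, job_F:*/9}
Op 7: register job_A */11 -> active={job_A:*/11, job_D:*/17, job_E:*/10, job_F:*/9}
Op 8: register job_A */17 -> active={job_A:*/17, job_D:*/17, job_E:*/10, job_F:*/9}
Op 9: register job_G */16 -> active={job_A:*/17, job_D:*/17, job_E:*/10, job_F:*/9, job_G:*/16}
Op 10: register job_A */10 -> active={job_A:*/10, job_D:*/17, job_E:*/10, job_F:*/9, job_G:*/16}
Op 11: register job_A */4 -> active={job_A:*/4, job_D:*/17, job_E:*/10, job_F:*/9, job_G:*/16}
Final interval of job_D = 17
Next fire of job_D after T=268: (268//17+1)*17 = 272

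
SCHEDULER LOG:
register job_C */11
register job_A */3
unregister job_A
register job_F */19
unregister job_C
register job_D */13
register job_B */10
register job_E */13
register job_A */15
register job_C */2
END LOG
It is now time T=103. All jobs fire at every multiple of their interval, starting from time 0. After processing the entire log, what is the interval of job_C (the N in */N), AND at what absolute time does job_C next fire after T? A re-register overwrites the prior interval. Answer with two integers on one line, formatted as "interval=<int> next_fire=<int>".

Answer: interval=2 next_fire=104

Derivation:
Op 1: register job_C */11 -> active={job_C:*/11}
Op 2: register job_A */3 -> active={job_A:*/3, job_C:*/11}
Op 3: unregister job_A -> active={job_C:*/11}
Op 4: register job_F */19 -> active={job_C:*/11, job_F:*/19}
Op 5: unregister job_C -> active={job_F:*/19}
Op 6: register job_D */13 -> active={job_D:*/13, job_F:*/19}
Op 7: register job_B */10 -> active={job_B:*/10, job_D:*/13, job_F:*/19}
Op 8: register job_E */13 -> active={job_B:*/10, job_D:*/13, job_E:*/13, job_F:*/19}
Op 9: register job_A */15 -> active={job_A:*/15, job_B:*/10, job_D:*/13, job_E:*/13, job_F:*/19}
Op 10: register job_C */2 -> active={job_A:*/15, job_B:*/10, job_C:*/2, job_D:*/13, job_E:*/13, job_F:*/19}
Final interval of job_C = 2
Next fire of job_C after T=103: (103//2+1)*2 = 104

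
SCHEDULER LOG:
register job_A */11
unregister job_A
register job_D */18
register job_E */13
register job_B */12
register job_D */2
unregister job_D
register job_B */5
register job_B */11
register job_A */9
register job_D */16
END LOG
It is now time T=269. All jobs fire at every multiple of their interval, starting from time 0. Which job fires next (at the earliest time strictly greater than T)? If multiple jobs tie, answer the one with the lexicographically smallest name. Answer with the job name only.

Op 1: register job_A */11 -> active={job_A:*/11}
Op 2: unregister job_A -> active={}
Op 3: register job_D */18 -> active={job_D:*/18}
Op 4: register job_E */13 -> active={job_D:*/18, job_E:*/13}
Op 5: register job_B */12 -> active={job_B:*/12, job_D:*/18, job_E:*/13}
Op 6: register job_D */2 -> active={job_B:*/12, job_D:*/2, job_E:*/13}
Op 7: unregister job_D -> active={job_B:*/12, job_E:*/13}
Op 8: register job_B */5 -> active={job_B:*/5, job_E:*/13}
Op 9: register job_B */11 -> active={job_B:*/11, job_E:*/13}
Op 10: register job_A */9 -> active={job_A:*/9, job_B:*/11, job_E:*/13}
Op 11: register job_D */16 -> active={job_A:*/9, job_B:*/11, job_D:*/16, job_E:*/13}
  job_A: interval 9, next fire after T=269 is 270
  job_B: interval 11, next fire after T=269 is 275
  job_D: interval 16, next fire after T=269 is 272
  job_E: interval 13, next fire after T=269 is 273
Earliest = 270, winner (lex tiebreak) = job_A

Answer: job_A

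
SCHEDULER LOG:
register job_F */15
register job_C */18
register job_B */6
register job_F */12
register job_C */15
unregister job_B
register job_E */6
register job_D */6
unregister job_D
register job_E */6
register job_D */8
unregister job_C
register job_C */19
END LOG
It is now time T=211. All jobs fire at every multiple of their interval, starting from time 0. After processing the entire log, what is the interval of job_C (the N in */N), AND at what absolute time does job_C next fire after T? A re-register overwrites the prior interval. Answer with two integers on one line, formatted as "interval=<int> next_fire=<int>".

Answer: interval=19 next_fire=228

Derivation:
Op 1: register job_F */15 -> active={job_F:*/15}
Op 2: register job_C */18 -> active={job_C:*/18, job_F:*/15}
Op 3: register job_B */6 -> active={job_B:*/6, job_C:*/18, job_F:*/15}
Op 4: register job_F */12 -> active={job_B:*/6, job_C:*/18, job_F:*/12}
Op 5: register job_C */15 -> active={job_B:*/6, job_C:*/15, job_F:*/12}
Op 6: unregister job_B -> active={job_C:*/15, job_F:*/12}
Op 7: register job_E */6 -> active={job_C:*/15, job_E:*/6, job_F:*/12}
Op 8: register job_D */6 -> active={job_C:*/15, job_D:*/6, job_E:*/6, job_F:*/12}
Op 9: unregister job_D -> active={job_C:*/15, job_E:*/6, job_F:*/12}
Op 10: register job_E */6 -> active={job_C:*/15, job_E:*/6, job_F:*/12}
Op 11: register job_D */8 -> active={job_C:*/15, job_D:*/8, job_E:*/6, job_F:*/12}
Op 12: unregister job_C -> active={job_D:*/8, job_E:*/6, job_F:*/12}
Op 13: register job_C */19 -> active={job_C:*/19, job_D:*/8, job_E:*/6, job_F:*/12}
Final interval of job_C = 19
Next fire of job_C after T=211: (211//19+1)*19 = 228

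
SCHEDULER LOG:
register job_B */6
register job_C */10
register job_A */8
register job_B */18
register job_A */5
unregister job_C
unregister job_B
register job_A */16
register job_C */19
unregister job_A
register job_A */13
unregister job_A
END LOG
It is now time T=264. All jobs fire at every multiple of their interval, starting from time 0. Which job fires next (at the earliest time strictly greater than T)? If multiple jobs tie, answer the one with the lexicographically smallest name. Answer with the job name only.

Answer: job_C

Derivation:
Op 1: register job_B */6 -> active={job_B:*/6}
Op 2: register job_C */10 -> active={job_B:*/6, job_C:*/10}
Op 3: register job_A */8 -> active={job_A:*/8, job_B:*/6, job_C:*/10}
Op 4: register job_B */18 -> active={job_A:*/8, job_B:*/18, job_C:*/10}
Op 5: register job_A */5 -> active={job_A:*/5, job_B:*/18, job_C:*/10}
Op 6: unregister job_C -> active={job_A:*/5, job_B:*/18}
Op 7: unregister job_B -> active={job_A:*/5}
Op 8: register job_A */16 -> active={job_A:*/16}
Op 9: register job_C */19 -> active={job_A:*/16, job_C:*/19}
Op 10: unregister job_A -> active={job_C:*/19}
Op 11: register job_A */13 -> active={job_A:*/13, job_C:*/19}
Op 12: unregister job_A -> active={job_C:*/19}
  job_C: interval 19, next fire after T=264 is 266
Earliest = 266, winner (lex tiebreak) = job_C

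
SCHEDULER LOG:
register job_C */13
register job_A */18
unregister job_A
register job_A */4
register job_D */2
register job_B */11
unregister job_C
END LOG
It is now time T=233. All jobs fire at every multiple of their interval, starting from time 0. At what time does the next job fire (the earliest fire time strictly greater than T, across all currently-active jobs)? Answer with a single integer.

Answer: 234

Derivation:
Op 1: register job_C */13 -> active={job_C:*/13}
Op 2: register job_A */18 -> active={job_A:*/18, job_C:*/13}
Op 3: unregister job_A -> active={job_C:*/13}
Op 4: register job_A */4 -> active={job_A:*/4, job_C:*/13}
Op 5: register job_D */2 -> active={job_A:*/4, job_C:*/13, job_D:*/2}
Op 6: register job_B */11 -> active={job_A:*/4, job_B:*/11, job_C:*/13, job_D:*/2}
Op 7: unregister job_C -> active={job_A:*/4, job_B:*/11, job_D:*/2}
  job_A: interval 4, next fire after T=233 is 236
  job_B: interval 11, next fire after T=233 is 242
  job_D: interval 2, next fire after T=233 is 234
Earliest fire time = 234 (job job_D)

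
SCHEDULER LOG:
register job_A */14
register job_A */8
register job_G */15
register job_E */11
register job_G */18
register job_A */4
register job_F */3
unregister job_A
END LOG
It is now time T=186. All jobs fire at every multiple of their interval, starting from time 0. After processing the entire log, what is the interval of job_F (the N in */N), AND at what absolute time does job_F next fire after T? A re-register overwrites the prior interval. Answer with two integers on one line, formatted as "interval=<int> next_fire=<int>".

Answer: interval=3 next_fire=189

Derivation:
Op 1: register job_A */14 -> active={job_A:*/14}
Op 2: register job_A */8 -> active={job_A:*/8}
Op 3: register job_G */15 -> active={job_A:*/8, job_G:*/15}
Op 4: register job_E */11 -> active={job_A:*/8, job_E:*/11, job_G:*/15}
Op 5: register job_G */18 -> active={job_A:*/8, job_E:*/11, job_G:*/18}
Op 6: register job_A */4 -> active={job_A:*/4, job_E:*/11, job_G:*/18}
Op 7: register job_F */3 -> active={job_A:*/4, job_E:*/11, job_F:*/3, job_G:*/18}
Op 8: unregister job_A -> active={job_E:*/11, job_F:*/3, job_G:*/18}
Final interval of job_F = 3
Next fire of job_F after T=186: (186//3+1)*3 = 189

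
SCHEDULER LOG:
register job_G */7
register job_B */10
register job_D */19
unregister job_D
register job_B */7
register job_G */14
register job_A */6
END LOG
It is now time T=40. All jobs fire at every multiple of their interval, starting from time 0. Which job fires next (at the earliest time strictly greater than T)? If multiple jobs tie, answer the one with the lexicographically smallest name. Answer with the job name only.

Op 1: register job_G */7 -> active={job_G:*/7}
Op 2: register job_B */10 -> active={job_B:*/10, job_G:*/7}
Op 3: register job_D */19 -> active={job_B:*/10, job_D:*/19, job_G:*/7}
Op 4: unregister job_D -> active={job_B:*/10, job_G:*/7}
Op 5: register job_B */7 -> active={job_B:*/7, job_G:*/7}
Op 6: register job_G */14 -> active={job_B:*/7, job_G:*/14}
Op 7: register job_A */6 -> active={job_A:*/6, job_B:*/7, job_G:*/14}
  job_A: interval 6, next fire after T=40 is 42
  job_B: interval 7, next fire after T=40 is 42
  job_G: interval 14, next fire after T=40 is 42
Earliest = 42, winner (lex tiebreak) = job_A

Answer: job_A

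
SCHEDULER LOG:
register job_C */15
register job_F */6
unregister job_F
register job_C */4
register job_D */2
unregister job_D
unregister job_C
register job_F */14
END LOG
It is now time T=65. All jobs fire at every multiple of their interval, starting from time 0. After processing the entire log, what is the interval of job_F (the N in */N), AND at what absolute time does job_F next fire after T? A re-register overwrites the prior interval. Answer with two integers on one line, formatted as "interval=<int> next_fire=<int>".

Answer: interval=14 next_fire=70

Derivation:
Op 1: register job_C */15 -> active={job_C:*/15}
Op 2: register job_F */6 -> active={job_C:*/15, job_F:*/6}
Op 3: unregister job_F -> active={job_C:*/15}
Op 4: register job_C */4 -> active={job_C:*/4}
Op 5: register job_D */2 -> active={job_C:*/4, job_D:*/2}
Op 6: unregister job_D -> active={job_C:*/4}
Op 7: unregister job_C -> active={}
Op 8: register job_F */14 -> active={job_F:*/14}
Final interval of job_F = 14
Next fire of job_F after T=65: (65//14+1)*14 = 70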